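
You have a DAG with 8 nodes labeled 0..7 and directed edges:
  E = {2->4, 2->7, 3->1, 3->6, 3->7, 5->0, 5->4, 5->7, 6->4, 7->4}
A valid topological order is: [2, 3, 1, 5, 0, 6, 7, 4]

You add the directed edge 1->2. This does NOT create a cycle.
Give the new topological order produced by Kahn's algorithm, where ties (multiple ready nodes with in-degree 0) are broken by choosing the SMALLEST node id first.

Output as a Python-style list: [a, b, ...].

Answer: [3, 1, 2, 5, 0, 6, 7, 4]

Derivation:
Old toposort: [2, 3, 1, 5, 0, 6, 7, 4]
Added edge: 1->2
Position of 1 (2) > position of 2 (0). Must reorder: 1 must now come before 2.
Run Kahn's algorithm (break ties by smallest node id):
  initial in-degrees: [1, 1, 1, 0, 4, 0, 1, 3]
  ready (indeg=0): [3, 5]
  pop 3: indeg[1]->0; indeg[6]->0; indeg[7]->2 | ready=[1, 5, 6] | order so far=[3]
  pop 1: indeg[2]->0 | ready=[2, 5, 6] | order so far=[3, 1]
  pop 2: indeg[4]->3; indeg[7]->1 | ready=[5, 6] | order so far=[3, 1, 2]
  pop 5: indeg[0]->0; indeg[4]->2; indeg[7]->0 | ready=[0, 6, 7] | order so far=[3, 1, 2, 5]
  pop 0: no out-edges | ready=[6, 7] | order so far=[3, 1, 2, 5, 0]
  pop 6: indeg[4]->1 | ready=[7] | order so far=[3, 1, 2, 5, 0, 6]
  pop 7: indeg[4]->0 | ready=[4] | order so far=[3, 1, 2, 5, 0, 6, 7]
  pop 4: no out-edges | ready=[] | order so far=[3, 1, 2, 5, 0, 6, 7, 4]
  Result: [3, 1, 2, 5, 0, 6, 7, 4]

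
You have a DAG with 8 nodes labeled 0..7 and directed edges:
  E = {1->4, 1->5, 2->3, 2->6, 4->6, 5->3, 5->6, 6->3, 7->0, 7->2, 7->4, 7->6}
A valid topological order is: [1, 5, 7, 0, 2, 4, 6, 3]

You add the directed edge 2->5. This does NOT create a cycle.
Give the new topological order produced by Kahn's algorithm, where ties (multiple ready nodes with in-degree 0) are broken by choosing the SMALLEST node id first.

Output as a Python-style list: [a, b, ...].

Old toposort: [1, 5, 7, 0, 2, 4, 6, 3]
Added edge: 2->5
Position of 2 (4) > position of 5 (1). Must reorder: 2 must now come before 5.
Run Kahn's algorithm (break ties by smallest node id):
  initial in-degrees: [1, 0, 1, 3, 2, 2, 4, 0]
  ready (indeg=0): [1, 7]
  pop 1: indeg[4]->1; indeg[5]->1 | ready=[7] | order so far=[1]
  pop 7: indeg[0]->0; indeg[2]->0; indeg[4]->0; indeg[6]->3 | ready=[0, 2, 4] | order so far=[1, 7]
  pop 0: no out-edges | ready=[2, 4] | order so far=[1, 7, 0]
  pop 2: indeg[3]->2; indeg[5]->0; indeg[6]->2 | ready=[4, 5] | order so far=[1, 7, 0, 2]
  pop 4: indeg[6]->1 | ready=[5] | order so far=[1, 7, 0, 2, 4]
  pop 5: indeg[3]->1; indeg[6]->0 | ready=[6] | order so far=[1, 7, 0, 2, 4, 5]
  pop 6: indeg[3]->0 | ready=[3] | order so far=[1, 7, 0, 2, 4, 5, 6]
  pop 3: no out-edges | ready=[] | order so far=[1, 7, 0, 2, 4, 5, 6, 3]
  Result: [1, 7, 0, 2, 4, 5, 6, 3]

Answer: [1, 7, 0, 2, 4, 5, 6, 3]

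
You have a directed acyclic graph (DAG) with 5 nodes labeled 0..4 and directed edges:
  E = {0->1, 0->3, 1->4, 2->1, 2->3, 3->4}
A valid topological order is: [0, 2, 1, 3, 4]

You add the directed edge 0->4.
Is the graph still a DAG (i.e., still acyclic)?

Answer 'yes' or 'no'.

Given toposort: [0, 2, 1, 3, 4]
Position of 0: index 0; position of 4: index 4
New edge 0->4: forward
Forward edge: respects the existing order. Still a DAG, same toposort still valid.
Still a DAG? yes

Answer: yes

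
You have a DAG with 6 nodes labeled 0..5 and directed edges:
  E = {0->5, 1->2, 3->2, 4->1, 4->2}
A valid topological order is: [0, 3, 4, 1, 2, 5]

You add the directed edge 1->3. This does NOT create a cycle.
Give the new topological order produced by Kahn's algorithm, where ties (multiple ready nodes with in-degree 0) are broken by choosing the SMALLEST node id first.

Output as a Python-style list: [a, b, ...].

Old toposort: [0, 3, 4, 1, 2, 5]
Added edge: 1->3
Position of 1 (3) > position of 3 (1). Must reorder: 1 must now come before 3.
Run Kahn's algorithm (break ties by smallest node id):
  initial in-degrees: [0, 1, 3, 1, 0, 1]
  ready (indeg=0): [0, 4]
  pop 0: indeg[5]->0 | ready=[4, 5] | order so far=[0]
  pop 4: indeg[1]->0; indeg[2]->2 | ready=[1, 5] | order so far=[0, 4]
  pop 1: indeg[2]->1; indeg[3]->0 | ready=[3, 5] | order so far=[0, 4, 1]
  pop 3: indeg[2]->0 | ready=[2, 5] | order so far=[0, 4, 1, 3]
  pop 2: no out-edges | ready=[5] | order so far=[0, 4, 1, 3, 2]
  pop 5: no out-edges | ready=[] | order so far=[0, 4, 1, 3, 2, 5]
  Result: [0, 4, 1, 3, 2, 5]

Answer: [0, 4, 1, 3, 2, 5]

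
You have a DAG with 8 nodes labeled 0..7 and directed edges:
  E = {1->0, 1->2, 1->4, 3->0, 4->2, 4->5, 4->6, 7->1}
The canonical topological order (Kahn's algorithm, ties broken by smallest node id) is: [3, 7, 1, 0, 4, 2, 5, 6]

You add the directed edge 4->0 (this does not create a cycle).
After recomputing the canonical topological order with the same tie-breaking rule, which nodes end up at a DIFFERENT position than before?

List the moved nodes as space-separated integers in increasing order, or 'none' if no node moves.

Answer: 0 4

Derivation:
Old toposort: [3, 7, 1, 0, 4, 2, 5, 6]
Added edge 4->0
Recompute Kahn (smallest-id tiebreak):
  initial in-degrees: [3, 1, 2, 0, 1, 1, 1, 0]
  ready (indeg=0): [3, 7]
  pop 3: indeg[0]->2 | ready=[7] | order so far=[3]
  pop 7: indeg[1]->0 | ready=[1] | order so far=[3, 7]
  pop 1: indeg[0]->1; indeg[2]->1; indeg[4]->0 | ready=[4] | order so far=[3, 7, 1]
  pop 4: indeg[0]->0; indeg[2]->0; indeg[5]->0; indeg[6]->0 | ready=[0, 2, 5, 6] | order so far=[3, 7, 1, 4]
  pop 0: no out-edges | ready=[2, 5, 6] | order so far=[3, 7, 1, 4, 0]
  pop 2: no out-edges | ready=[5, 6] | order so far=[3, 7, 1, 4, 0, 2]
  pop 5: no out-edges | ready=[6] | order so far=[3, 7, 1, 4, 0, 2, 5]
  pop 6: no out-edges | ready=[] | order so far=[3, 7, 1, 4, 0, 2, 5, 6]
New canonical toposort: [3, 7, 1, 4, 0, 2, 5, 6]
Compare positions:
  Node 0: index 3 -> 4 (moved)
  Node 1: index 2 -> 2 (same)
  Node 2: index 5 -> 5 (same)
  Node 3: index 0 -> 0 (same)
  Node 4: index 4 -> 3 (moved)
  Node 5: index 6 -> 6 (same)
  Node 6: index 7 -> 7 (same)
  Node 7: index 1 -> 1 (same)
Nodes that changed position: 0 4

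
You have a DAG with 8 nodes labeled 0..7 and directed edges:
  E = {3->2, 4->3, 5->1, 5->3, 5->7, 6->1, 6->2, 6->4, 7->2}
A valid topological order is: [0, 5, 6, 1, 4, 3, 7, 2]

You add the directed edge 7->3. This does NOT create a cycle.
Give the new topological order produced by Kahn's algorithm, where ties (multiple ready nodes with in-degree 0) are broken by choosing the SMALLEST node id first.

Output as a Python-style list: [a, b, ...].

Old toposort: [0, 5, 6, 1, 4, 3, 7, 2]
Added edge: 7->3
Position of 7 (6) > position of 3 (5). Must reorder: 7 must now come before 3.
Run Kahn's algorithm (break ties by smallest node id):
  initial in-degrees: [0, 2, 3, 3, 1, 0, 0, 1]
  ready (indeg=0): [0, 5, 6]
  pop 0: no out-edges | ready=[5, 6] | order so far=[0]
  pop 5: indeg[1]->1; indeg[3]->2; indeg[7]->0 | ready=[6, 7] | order so far=[0, 5]
  pop 6: indeg[1]->0; indeg[2]->2; indeg[4]->0 | ready=[1, 4, 7] | order so far=[0, 5, 6]
  pop 1: no out-edges | ready=[4, 7] | order so far=[0, 5, 6, 1]
  pop 4: indeg[3]->1 | ready=[7] | order so far=[0, 5, 6, 1, 4]
  pop 7: indeg[2]->1; indeg[3]->0 | ready=[3] | order so far=[0, 5, 6, 1, 4, 7]
  pop 3: indeg[2]->0 | ready=[2] | order so far=[0, 5, 6, 1, 4, 7, 3]
  pop 2: no out-edges | ready=[] | order so far=[0, 5, 6, 1, 4, 7, 3, 2]
  Result: [0, 5, 6, 1, 4, 7, 3, 2]

Answer: [0, 5, 6, 1, 4, 7, 3, 2]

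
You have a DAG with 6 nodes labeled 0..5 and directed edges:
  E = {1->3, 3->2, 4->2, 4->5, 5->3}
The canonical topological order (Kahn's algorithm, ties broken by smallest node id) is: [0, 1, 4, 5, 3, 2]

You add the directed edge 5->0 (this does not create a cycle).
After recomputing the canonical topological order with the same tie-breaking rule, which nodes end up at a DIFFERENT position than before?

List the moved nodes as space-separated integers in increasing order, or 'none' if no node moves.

Answer: 0 1 4 5

Derivation:
Old toposort: [0, 1, 4, 5, 3, 2]
Added edge 5->0
Recompute Kahn (smallest-id tiebreak):
  initial in-degrees: [1, 0, 2, 2, 0, 1]
  ready (indeg=0): [1, 4]
  pop 1: indeg[3]->1 | ready=[4] | order so far=[1]
  pop 4: indeg[2]->1; indeg[5]->0 | ready=[5] | order so far=[1, 4]
  pop 5: indeg[0]->0; indeg[3]->0 | ready=[0, 3] | order so far=[1, 4, 5]
  pop 0: no out-edges | ready=[3] | order so far=[1, 4, 5, 0]
  pop 3: indeg[2]->0 | ready=[2] | order so far=[1, 4, 5, 0, 3]
  pop 2: no out-edges | ready=[] | order so far=[1, 4, 5, 0, 3, 2]
New canonical toposort: [1, 4, 5, 0, 3, 2]
Compare positions:
  Node 0: index 0 -> 3 (moved)
  Node 1: index 1 -> 0 (moved)
  Node 2: index 5 -> 5 (same)
  Node 3: index 4 -> 4 (same)
  Node 4: index 2 -> 1 (moved)
  Node 5: index 3 -> 2 (moved)
Nodes that changed position: 0 1 4 5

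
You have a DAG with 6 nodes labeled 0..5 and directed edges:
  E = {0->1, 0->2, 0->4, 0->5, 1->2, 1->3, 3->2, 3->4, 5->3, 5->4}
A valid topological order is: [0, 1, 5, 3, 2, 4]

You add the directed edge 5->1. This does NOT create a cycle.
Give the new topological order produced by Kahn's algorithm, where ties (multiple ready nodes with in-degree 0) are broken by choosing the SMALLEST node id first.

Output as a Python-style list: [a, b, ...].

Old toposort: [0, 1, 5, 3, 2, 4]
Added edge: 5->1
Position of 5 (2) > position of 1 (1). Must reorder: 5 must now come before 1.
Run Kahn's algorithm (break ties by smallest node id):
  initial in-degrees: [0, 2, 3, 2, 3, 1]
  ready (indeg=0): [0]
  pop 0: indeg[1]->1; indeg[2]->2; indeg[4]->2; indeg[5]->0 | ready=[5] | order so far=[0]
  pop 5: indeg[1]->0; indeg[3]->1; indeg[4]->1 | ready=[1] | order so far=[0, 5]
  pop 1: indeg[2]->1; indeg[3]->0 | ready=[3] | order so far=[0, 5, 1]
  pop 3: indeg[2]->0; indeg[4]->0 | ready=[2, 4] | order so far=[0, 5, 1, 3]
  pop 2: no out-edges | ready=[4] | order so far=[0, 5, 1, 3, 2]
  pop 4: no out-edges | ready=[] | order so far=[0, 5, 1, 3, 2, 4]
  Result: [0, 5, 1, 3, 2, 4]

Answer: [0, 5, 1, 3, 2, 4]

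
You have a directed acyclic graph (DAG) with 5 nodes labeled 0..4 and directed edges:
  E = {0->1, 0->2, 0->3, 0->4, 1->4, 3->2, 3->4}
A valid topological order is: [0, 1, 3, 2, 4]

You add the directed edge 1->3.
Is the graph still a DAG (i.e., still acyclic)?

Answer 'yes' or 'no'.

Given toposort: [0, 1, 3, 2, 4]
Position of 1: index 1; position of 3: index 2
New edge 1->3: forward
Forward edge: respects the existing order. Still a DAG, same toposort still valid.
Still a DAG? yes

Answer: yes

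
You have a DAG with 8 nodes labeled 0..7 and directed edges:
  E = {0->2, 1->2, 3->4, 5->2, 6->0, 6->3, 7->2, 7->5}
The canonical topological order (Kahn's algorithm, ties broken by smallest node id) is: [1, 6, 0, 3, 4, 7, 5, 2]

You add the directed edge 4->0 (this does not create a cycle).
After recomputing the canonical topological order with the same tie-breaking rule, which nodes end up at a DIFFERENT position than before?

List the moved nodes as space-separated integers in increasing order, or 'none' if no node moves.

Old toposort: [1, 6, 0, 3, 4, 7, 5, 2]
Added edge 4->0
Recompute Kahn (smallest-id tiebreak):
  initial in-degrees: [2, 0, 4, 1, 1, 1, 0, 0]
  ready (indeg=0): [1, 6, 7]
  pop 1: indeg[2]->3 | ready=[6, 7] | order so far=[1]
  pop 6: indeg[0]->1; indeg[3]->0 | ready=[3, 7] | order so far=[1, 6]
  pop 3: indeg[4]->0 | ready=[4, 7] | order so far=[1, 6, 3]
  pop 4: indeg[0]->0 | ready=[0, 7] | order so far=[1, 6, 3, 4]
  pop 0: indeg[2]->2 | ready=[7] | order so far=[1, 6, 3, 4, 0]
  pop 7: indeg[2]->1; indeg[5]->0 | ready=[5] | order so far=[1, 6, 3, 4, 0, 7]
  pop 5: indeg[2]->0 | ready=[2] | order so far=[1, 6, 3, 4, 0, 7, 5]
  pop 2: no out-edges | ready=[] | order so far=[1, 6, 3, 4, 0, 7, 5, 2]
New canonical toposort: [1, 6, 3, 4, 0, 7, 5, 2]
Compare positions:
  Node 0: index 2 -> 4 (moved)
  Node 1: index 0 -> 0 (same)
  Node 2: index 7 -> 7 (same)
  Node 3: index 3 -> 2 (moved)
  Node 4: index 4 -> 3 (moved)
  Node 5: index 6 -> 6 (same)
  Node 6: index 1 -> 1 (same)
  Node 7: index 5 -> 5 (same)
Nodes that changed position: 0 3 4

Answer: 0 3 4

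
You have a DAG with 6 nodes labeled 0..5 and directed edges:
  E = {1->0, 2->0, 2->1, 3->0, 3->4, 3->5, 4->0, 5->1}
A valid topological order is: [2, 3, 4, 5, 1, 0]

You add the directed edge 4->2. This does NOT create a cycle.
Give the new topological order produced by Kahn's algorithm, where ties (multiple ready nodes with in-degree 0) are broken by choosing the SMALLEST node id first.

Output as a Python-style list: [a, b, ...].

Answer: [3, 4, 2, 5, 1, 0]

Derivation:
Old toposort: [2, 3, 4, 5, 1, 0]
Added edge: 4->2
Position of 4 (2) > position of 2 (0). Must reorder: 4 must now come before 2.
Run Kahn's algorithm (break ties by smallest node id):
  initial in-degrees: [4, 2, 1, 0, 1, 1]
  ready (indeg=0): [3]
  pop 3: indeg[0]->3; indeg[4]->0; indeg[5]->0 | ready=[4, 5] | order so far=[3]
  pop 4: indeg[0]->2; indeg[2]->0 | ready=[2, 5] | order so far=[3, 4]
  pop 2: indeg[0]->1; indeg[1]->1 | ready=[5] | order so far=[3, 4, 2]
  pop 5: indeg[1]->0 | ready=[1] | order so far=[3, 4, 2, 5]
  pop 1: indeg[0]->0 | ready=[0] | order so far=[3, 4, 2, 5, 1]
  pop 0: no out-edges | ready=[] | order so far=[3, 4, 2, 5, 1, 0]
  Result: [3, 4, 2, 5, 1, 0]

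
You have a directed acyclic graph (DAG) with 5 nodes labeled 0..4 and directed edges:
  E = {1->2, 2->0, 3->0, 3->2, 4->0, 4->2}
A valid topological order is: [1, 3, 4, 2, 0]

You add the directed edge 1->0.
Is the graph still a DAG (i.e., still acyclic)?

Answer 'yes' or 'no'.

Answer: yes

Derivation:
Given toposort: [1, 3, 4, 2, 0]
Position of 1: index 0; position of 0: index 4
New edge 1->0: forward
Forward edge: respects the existing order. Still a DAG, same toposort still valid.
Still a DAG? yes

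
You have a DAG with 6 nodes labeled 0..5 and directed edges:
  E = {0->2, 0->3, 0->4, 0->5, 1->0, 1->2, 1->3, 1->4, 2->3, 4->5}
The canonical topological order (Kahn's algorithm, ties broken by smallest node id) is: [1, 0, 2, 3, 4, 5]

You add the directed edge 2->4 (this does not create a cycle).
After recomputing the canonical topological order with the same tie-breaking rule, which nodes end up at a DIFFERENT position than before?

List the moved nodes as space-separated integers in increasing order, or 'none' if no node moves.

Answer: none

Derivation:
Old toposort: [1, 0, 2, 3, 4, 5]
Added edge 2->4
Recompute Kahn (smallest-id tiebreak):
  initial in-degrees: [1, 0, 2, 3, 3, 2]
  ready (indeg=0): [1]
  pop 1: indeg[0]->0; indeg[2]->1; indeg[3]->2; indeg[4]->2 | ready=[0] | order so far=[1]
  pop 0: indeg[2]->0; indeg[3]->1; indeg[4]->1; indeg[5]->1 | ready=[2] | order so far=[1, 0]
  pop 2: indeg[3]->0; indeg[4]->0 | ready=[3, 4] | order so far=[1, 0, 2]
  pop 3: no out-edges | ready=[4] | order so far=[1, 0, 2, 3]
  pop 4: indeg[5]->0 | ready=[5] | order so far=[1, 0, 2, 3, 4]
  pop 5: no out-edges | ready=[] | order so far=[1, 0, 2, 3, 4, 5]
New canonical toposort: [1, 0, 2, 3, 4, 5]
Compare positions:
  Node 0: index 1 -> 1 (same)
  Node 1: index 0 -> 0 (same)
  Node 2: index 2 -> 2 (same)
  Node 3: index 3 -> 3 (same)
  Node 4: index 4 -> 4 (same)
  Node 5: index 5 -> 5 (same)
Nodes that changed position: none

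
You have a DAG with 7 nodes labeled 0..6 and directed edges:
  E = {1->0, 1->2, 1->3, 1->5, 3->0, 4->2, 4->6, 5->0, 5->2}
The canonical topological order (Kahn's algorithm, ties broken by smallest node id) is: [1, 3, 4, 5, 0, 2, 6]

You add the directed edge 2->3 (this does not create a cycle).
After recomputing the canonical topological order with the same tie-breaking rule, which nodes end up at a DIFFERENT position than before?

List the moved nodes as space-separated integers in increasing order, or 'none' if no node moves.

Answer: 0 2 3 4 5

Derivation:
Old toposort: [1, 3, 4, 5, 0, 2, 6]
Added edge 2->3
Recompute Kahn (smallest-id tiebreak):
  initial in-degrees: [3, 0, 3, 2, 0, 1, 1]
  ready (indeg=0): [1, 4]
  pop 1: indeg[0]->2; indeg[2]->2; indeg[3]->1; indeg[5]->0 | ready=[4, 5] | order so far=[1]
  pop 4: indeg[2]->1; indeg[6]->0 | ready=[5, 6] | order so far=[1, 4]
  pop 5: indeg[0]->1; indeg[2]->0 | ready=[2, 6] | order so far=[1, 4, 5]
  pop 2: indeg[3]->0 | ready=[3, 6] | order so far=[1, 4, 5, 2]
  pop 3: indeg[0]->0 | ready=[0, 6] | order so far=[1, 4, 5, 2, 3]
  pop 0: no out-edges | ready=[6] | order so far=[1, 4, 5, 2, 3, 0]
  pop 6: no out-edges | ready=[] | order so far=[1, 4, 5, 2, 3, 0, 6]
New canonical toposort: [1, 4, 5, 2, 3, 0, 6]
Compare positions:
  Node 0: index 4 -> 5 (moved)
  Node 1: index 0 -> 0 (same)
  Node 2: index 5 -> 3 (moved)
  Node 3: index 1 -> 4 (moved)
  Node 4: index 2 -> 1 (moved)
  Node 5: index 3 -> 2 (moved)
  Node 6: index 6 -> 6 (same)
Nodes that changed position: 0 2 3 4 5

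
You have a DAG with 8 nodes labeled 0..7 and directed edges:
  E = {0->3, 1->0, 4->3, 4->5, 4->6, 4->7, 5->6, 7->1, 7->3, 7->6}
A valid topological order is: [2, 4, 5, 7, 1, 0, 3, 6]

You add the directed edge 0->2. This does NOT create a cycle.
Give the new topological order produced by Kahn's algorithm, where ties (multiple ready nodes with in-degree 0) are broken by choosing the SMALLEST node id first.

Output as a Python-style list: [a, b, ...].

Old toposort: [2, 4, 5, 7, 1, 0, 3, 6]
Added edge: 0->2
Position of 0 (5) > position of 2 (0). Must reorder: 0 must now come before 2.
Run Kahn's algorithm (break ties by smallest node id):
  initial in-degrees: [1, 1, 1, 3, 0, 1, 3, 1]
  ready (indeg=0): [4]
  pop 4: indeg[3]->2; indeg[5]->0; indeg[6]->2; indeg[7]->0 | ready=[5, 7] | order so far=[4]
  pop 5: indeg[6]->1 | ready=[7] | order so far=[4, 5]
  pop 7: indeg[1]->0; indeg[3]->1; indeg[6]->0 | ready=[1, 6] | order so far=[4, 5, 7]
  pop 1: indeg[0]->0 | ready=[0, 6] | order so far=[4, 5, 7, 1]
  pop 0: indeg[2]->0; indeg[3]->0 | ready=[2, 3, 6] | order so far=[4, 5, 7, 1, 0]
  pop 2: no out-edges | ready=[3, 6] | order so far=[4, 5, 7, 1, 0, 2]
  pop 3: no out-edges | ready=[6] | order so far=[4, 5, 7, 1, 0, 2, 3]
  pop 6: no out-edges | ready=[] | order so far=[4, 5, 7, 1, 0, 2, 3, 6]
  Result: [4, 5, 7, 1, 0, 2, 3, 6]

Answer: [4, 5, 7, 1, 0, 2, 3, 6]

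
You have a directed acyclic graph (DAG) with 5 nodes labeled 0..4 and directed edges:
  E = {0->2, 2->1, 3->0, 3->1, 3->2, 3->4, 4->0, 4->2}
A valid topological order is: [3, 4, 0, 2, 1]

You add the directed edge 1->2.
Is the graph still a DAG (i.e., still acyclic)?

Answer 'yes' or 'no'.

Given toposort: [3, 4, 0, 2, 1]
Position of 1: index 4; position of 2: index 3
New edge 1->2: backward (u after v in old order)
Backward edge: old toposort is now invalid. Check if this creates a cycle.
Does 2 already reach 1? Reachable from 2: [1, 2]. YES -> cycle!
Still a DAG? no

Answer: no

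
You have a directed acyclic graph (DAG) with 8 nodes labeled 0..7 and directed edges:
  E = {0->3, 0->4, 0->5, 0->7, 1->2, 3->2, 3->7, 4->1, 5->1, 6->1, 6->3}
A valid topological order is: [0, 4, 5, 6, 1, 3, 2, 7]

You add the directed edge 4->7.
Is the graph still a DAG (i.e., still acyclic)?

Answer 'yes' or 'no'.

Answer: yes

Derivation:
Given toposort: [0, 4, 5, 6, 1, 3, 2, 7]
Position of 4: index 1; position of 7: index 7
New edge 4->7: forward
Forward edge: respects the existing order. Still a DAG, same toposort still valid.
Still a DAG? yes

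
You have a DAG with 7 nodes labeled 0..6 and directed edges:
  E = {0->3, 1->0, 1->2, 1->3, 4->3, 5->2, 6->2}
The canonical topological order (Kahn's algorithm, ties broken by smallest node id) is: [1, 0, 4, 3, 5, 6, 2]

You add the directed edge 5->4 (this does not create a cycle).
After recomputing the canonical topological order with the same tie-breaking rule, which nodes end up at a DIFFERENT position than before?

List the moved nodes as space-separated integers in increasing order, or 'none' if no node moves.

Old toposort: [1, 0, 4, 3, 5, 6, 2]
Added edge 5->4
Recompute Kahn (smallest-id tiebreak):
  initial in-degrees: [1, 0, 3, 3, 1, 0, 0]
  ready (indeg=0): [1, 5, 6]
  pop 1: indeg[0]->0; indeg[2]->2; indeg[3]->2 | ready=[0, 5, 6] | order so far=[1]
  pop 0: indeg[3]->1 | ready=[5, 6] | order so far=[1, 0]
  pop 5: indeg[2]->1; indeg[4]->0 | ready=[4, 6] | order so far=[1, 0, 5]
  pop 4: indeg[3]->0 | ready=[3, 6] | order so far=[1, 0, 5, 4]
  pop 3: no out-edges | ready=[6] | order so far=[1, 0, 5, 4, 3]
  pop 6: indeg[2]->0 | ready=[2] | order so far=[1, 0, 5, 4, 3, 6]
  pop 2: no out-edges | ready=[] | order so far=[1, 0, 5, 4, 3, 6, 2]
New canonical toposort: [1, 0, 5, 4, 3, 6, 2]
Compare positions:
  Node 0: index 1 -> 1 (same)
  Node 1: index 0 -> 0 (same)
  Node 2: index 6 -> 6 (same)
  Node 3: index 3 -> 4 (moved)
  Node 4: index 2 -> 3 (moved)
  Node 5: index 4 -> 2 (moved)
  Node 6: index 5 -> 5 (same)
Nodes that changed position: 3 4 5

Answer: 3 4 5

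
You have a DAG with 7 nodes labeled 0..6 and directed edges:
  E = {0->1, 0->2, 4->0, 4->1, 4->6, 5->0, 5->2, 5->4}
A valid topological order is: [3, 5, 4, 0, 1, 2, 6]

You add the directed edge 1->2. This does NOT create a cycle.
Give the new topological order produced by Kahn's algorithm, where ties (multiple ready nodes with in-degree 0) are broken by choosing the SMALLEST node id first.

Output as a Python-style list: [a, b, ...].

Answer: [3, 5, 4, 0, 1, 2, 6]

Derivation:
Old toposort: [3, 5, 4, 0, 1, 2, 6]
Added edge: 1->2
Position of 1 (4) < position of 2 (5). Old order still valid.
Run Kahn's algorithm (break ties by smallest node id):
  initial in-degrees: [2, 2, 3, 0, 1, 0, 1]
  ready (indeg=0): [3, 5]
  pop 3: no out-edges | ready=[5] | order so far=[3]
  pop 5: indeg[0]->1; indeg[2]->2; indeg[4]->0 | ready=[4] | order so far=[3, 5]
  pop 4: indeg[0]->0; indeg[1]->1; indeg[6]->0 | ready=[0, 6] | order so far=[3, 5, 4]
  pop 0: indeg[1]->0; indeg[2]->1 | ready=[1, 6] | order so far=[3, 5, 4, 0]
  pop 1: indeg[2]->0 | ready=[2, 6] | order so far=[3, 5, 4, 0, 1]
  pop 2: no out-edges | ready=[6] | order so far=[3, 5, 4, 0, 1, 2]
  pop 6: no out-edges | ready=[] | order so far=[3, 5, 4, 0, 1, 2, 6]
  Result: [3, 5, 4, 0, 1, 2, 6]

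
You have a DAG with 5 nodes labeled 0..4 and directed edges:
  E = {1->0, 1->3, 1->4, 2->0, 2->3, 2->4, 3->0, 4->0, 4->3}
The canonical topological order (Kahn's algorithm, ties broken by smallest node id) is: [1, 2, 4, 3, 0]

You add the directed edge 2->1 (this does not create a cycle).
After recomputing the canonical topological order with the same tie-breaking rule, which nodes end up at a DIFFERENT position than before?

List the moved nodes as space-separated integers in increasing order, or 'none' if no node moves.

Old toposort: [1, 2, 4, 3, 0]
Added edge 2->1
Recompute Kahn (smallest-id tiebreak):
  initial in-degrees: [4, 1, 0, 3, 2]
  ready (indeg=0): [2]
  pop 2: indeg[0]->3; indeg[1]->0; indeg[3]->2; indeg[4]->1 | ready=[1] | order so far=[2]
  pop 1: indeg[0]->2; indeg[3]->1; indeg[4]->0 | ready=[4] | order so far=[2, 1]
  pop 4: indeg[0]->1; indeg[3]->0 | ready=[3] | order so far=[2, 1, 4]
  pop 3: indeg[0]->0 | ready=[0] | order so far=[2, 1, 4, 3]
  pop 0: no out-edges | ready=[] | order so far=[2, 1, 4, 3, 0]
New canonical toposort: [2, 1, 4, 3, 0]
Compare positions:
  Node 0: index 4 -> 4 (same)
  Node 1: index 0 -> 1 (moved)
  Node 2: index 1 -> 0 (moved)
  Node 3: index 3 -> 3 (same)
  Node 4: index 2 -> 2 (same)
Nodes that changed position: 1 2

Answer: 1 2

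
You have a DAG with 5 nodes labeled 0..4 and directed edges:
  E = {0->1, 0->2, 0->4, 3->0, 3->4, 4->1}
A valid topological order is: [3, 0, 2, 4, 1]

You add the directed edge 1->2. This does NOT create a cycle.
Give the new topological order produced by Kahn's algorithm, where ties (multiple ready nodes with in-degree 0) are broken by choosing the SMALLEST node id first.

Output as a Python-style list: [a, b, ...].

Old toposort: [3, 0, 2, 4, 1]
Added edge: 1->2
Position of 1 (4) > position of 2 (2). Must reorder: 1 must now come before 2.
Run Kahn's algorithm (break ties by smallest node id):
  initial in-degrees: [1, 2, 2, 0, 2]
  ready (indeg=0): [3]
  pop 3: indeg[0]->0; indeg[4]->1 | ready=[0] | order so far=[3]
  pop 0: indeg[1]->1; indeg[2]->1; indeg[4]->0 | ready=[4] | order so far=[3, 0]
  pop 4: indeg[1]->0 | ready=[1] | order so far=[3, 0, 4]
  pop 1: indeg[2]->0 | ready=[2] | order so far=[3, 0, 4, 1]
  pop 2: no out-edges | ready=[] | order so far=[3, 0, 4, 1, 2]
  Result: [3, 0, 4, 1, 2]

Answer: [3, 0, 4, 1, 2]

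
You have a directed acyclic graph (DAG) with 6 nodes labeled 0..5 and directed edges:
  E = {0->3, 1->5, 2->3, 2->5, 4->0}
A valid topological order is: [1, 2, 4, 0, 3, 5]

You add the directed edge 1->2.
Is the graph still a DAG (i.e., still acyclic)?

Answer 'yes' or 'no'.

Given toposort: [1, 2, 4, 0, 3, 5]
Position of 1: index 0; position of 2: index 1
New edge 1->2: forward
Forward edge: respects the existing order. Still a DAG, same toposort still valid.
Still a DAG? yes

Answer: yes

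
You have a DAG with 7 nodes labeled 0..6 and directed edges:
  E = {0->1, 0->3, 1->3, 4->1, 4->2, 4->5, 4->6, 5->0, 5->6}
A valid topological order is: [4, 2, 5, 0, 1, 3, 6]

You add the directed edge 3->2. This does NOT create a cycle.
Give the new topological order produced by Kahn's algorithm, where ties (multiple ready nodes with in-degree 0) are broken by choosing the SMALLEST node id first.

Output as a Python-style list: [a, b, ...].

Answer: [4, 5, 0, 1, 3, 2, 6]

Derivation:
Old toposort: [4, 2, 5, 0, 1, 3, 6]
Added edge: 3->2
Position of 3 (5) > position of 2 (1). Must reorder: 3 must now come before 2.
Run Kahn's algorithm (break ties by smallest node id):
  initial in-degrees: [1, 2, 2, 2, 0, 1, 2]
  ready (indeg=0): [4]
  pop 4: indeg[1]->1; indeg[2]->1; indeg[5]->0; indeg[6]->1 | ready=[5] | order so far=[4]
  pop 5: indeg[0]->0; indeg[6]->0 | ready=[0, 6] | order so far=[4, 5]
  pop 0: indeg[1]->0; indeg[3]->1 | ready=[1, 6] | order so far=[4, 5, 0]
  pop 1: indeg[3]->0 | ready=[3, 6] | order so far=[4, 5, 0, 1]
  pop 3: indeg[2]->0 | ready=[2, 6] | order so far=[4, 5, 0, 1, 3]
  pop 2: no out-edges | ready=[6] | order so far=[4, 5, 0, 1, 3, 2]
  pop 6: no out-edges | ready=[] | order so far=[4, 5, 0, 1, 3, 2, 6]
  Result: [4, 5, 0, 1, 3, 2, 6]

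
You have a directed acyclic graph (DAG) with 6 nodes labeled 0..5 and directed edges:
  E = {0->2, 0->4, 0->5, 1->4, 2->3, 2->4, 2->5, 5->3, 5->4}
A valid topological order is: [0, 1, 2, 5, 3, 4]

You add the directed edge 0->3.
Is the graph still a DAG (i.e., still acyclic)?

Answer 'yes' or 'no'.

Given toposort: [0, 1, 2, 5, 3, 4]
Position of 0: index 0; position of 3: index 4
New edge 0->3: forward
Forward edge: respects the existing order. Still a DAG, same toposort still valid.
Still a DAG? yes

Answer: yes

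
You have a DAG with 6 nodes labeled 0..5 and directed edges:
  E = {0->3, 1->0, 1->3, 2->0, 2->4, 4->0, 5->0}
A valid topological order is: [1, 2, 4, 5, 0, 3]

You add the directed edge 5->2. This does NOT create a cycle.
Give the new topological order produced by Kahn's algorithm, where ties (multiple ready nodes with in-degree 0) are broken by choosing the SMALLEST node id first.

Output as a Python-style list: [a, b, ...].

Answer: [1, 5, 2, 4, 0, 3]

Derivation:
Old toposort: [1, 2, 4, 5, 0, 3]
Added edge: 5->2
Position of 5 (3) > position of 2 (1). Must reorder: 5 must now come before 2.
Run Kahn's algorithm (break ties by smallest node id):
  initial in-degrees: [4, 0, 1, 2, 1, 0]
  ready (indeg=0): [1, 5]
  pop 1: indeg[0]->3; indeg[3]->1 | ready=[5] | order so far=[1]
  pop 5: indeg[0]->2; indeg[2]->0 | ready=[2] | order so far=[1, 5]
  pop 2: indeg[0]->1; indeg[4]->0 | ready=[4] | order so far=[1, 5, 2]
  pop 4: indeg[0]->0 | ready=[0] | order so far=[1, 5, 2, 4]
  pop 0: indeg[3]->0 | ready=[3] | order so far=[1, 5, 2, 4, 0]
  pop 3: no out-edges | ready=[] | order so far=[1, 5, 2, 4, 0, 3]
  Result: [1, 5, 2, 4, 0, 3]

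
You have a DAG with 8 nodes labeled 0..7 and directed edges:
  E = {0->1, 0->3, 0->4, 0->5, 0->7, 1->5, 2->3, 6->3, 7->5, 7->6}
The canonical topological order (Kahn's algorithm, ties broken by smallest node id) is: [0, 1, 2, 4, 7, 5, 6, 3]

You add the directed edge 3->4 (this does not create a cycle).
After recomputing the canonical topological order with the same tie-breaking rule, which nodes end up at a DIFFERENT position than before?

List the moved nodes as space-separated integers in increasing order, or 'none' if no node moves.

Old toposort: [0, 1, 2, 4, 7, 5, 6, 3]
Added edge 3->4
Recompute Kahn (smallest-id tiebreak):
  initial in-degrees: [0, 1, 0, 3, 2, 3, 1, 1]
  ready (indeg=0): [0, 2]
  pop 0: indeg[1]->0; indeg[3]->2; indeg[4]->1; indeg[5]->2; indeg[7]->0 | ready=[1, 2, 7] | order so far=[0]
  pop 1: indeg[5]->1 | ready=[2, 7] | order so far=[0, 1]
  pop 2: indeg[3]->1 | ready=[7] | order so far=[0, 1, 2]
  pop 7: indeg[5]->0; indeg[6]->0 | ready=[5, 6] | order so far=[0, 1, 2, 7]
  pop 5: no out-edges | ready=[6] | order so far=[0, 1, 2, 7, 5]
  pop 6: indeg[3]->0 | ready=[3] | order so far=[0, 1, 2, 7, 5, 6]
  pop 3: indeg[4]->0 | ready=[4] | order so far=[0, 1, 2, 7, 5, 6, 3]
  pop 4: no out-edges | ready=[] | order so far=[0, 1, 2, 7, 5, 6, 3, 4]
New canonical toposort: [0, 1, 2, 7, 5, 6, 3, 4]
Compare positions:
  Node 0: index 0 -> 0 (same)
  Node 1: index 1 -> 1 (same)
  Node 2: index 2 -> 2 (same)
  Node 3: index 7 -> 6 (moved)
  Node 4: index 3 -> 7 (moved)
  Node 5: index 5 -> 4 (moved)
  Node 6: index 6 -> 5 (moved)
  Node 7: index 4 -> 3 (moved)
Nodes that changed position: 3 4 5 6 7

Answer: 3 4 5 6 7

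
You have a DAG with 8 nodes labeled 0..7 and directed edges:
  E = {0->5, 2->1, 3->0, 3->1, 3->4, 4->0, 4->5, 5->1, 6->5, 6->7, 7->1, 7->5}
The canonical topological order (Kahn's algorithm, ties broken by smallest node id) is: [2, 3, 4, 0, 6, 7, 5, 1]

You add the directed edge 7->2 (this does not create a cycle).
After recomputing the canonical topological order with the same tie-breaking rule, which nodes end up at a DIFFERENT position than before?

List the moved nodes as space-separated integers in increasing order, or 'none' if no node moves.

Old toposort: [2, 3, 4, 0, 6, 7, 5, 1]
Added edge 7->2
Recompute Kahn (smallest-id tiebreak):
  initial in-degrees: [2, 4, 1, 0, 1, 4, 0, 1]
  ready (indeg=0): [3, 6]
  pop 3: indeg[0]->1; indeg[1]->3; indeg[4]->0 | ready=[4, 6] | order so far=[3]
  pop 4: indeg[0]->0; indeg[5]->3 | ready=[0, 6] | order so far=[3, 4]
  pop 0: indeg[5]->2 | ready=[6] | order so far=[3, 4, 0]
  pop 6: indeg[5]->1; indeg[7]->0 | ready=[7] | order so far=[3, 4, 0, 6]
  pop 7: indeg[1]->2; indeg[2]->0; indeg[5]->0 | ready=[2, 5] | order so far=[3, 4, 0, 6, 7]
  pop 2: indeg[1]->1 | ready=[5] | order so far=[3, 4, 0, 6, 7, 2]
  pop 5: indeg[1]->0 | ready=[1] | order so far=[3, 4, 0, 6, 7, 2, 5]
  pop 1: no out-edges | ready=[] | order so far=[3, 4, 0, 6, 7, 2, 5, 1]
New canonical toposort: [3, 4, 0, 6, 7, 2, 5, 1]
Compare positions:
  Node 0: index 3 -> 2 (moved)
  Node 1: index 7 -> 7 (same)
  Node 2: index 0 -> 5 (moved)
  Node 3: index 1 -> 0 (moved)
  Node 4: index 2 -> 1 (moved)
  Node 5: index 6 -> 6 (same)
  Node 6: index 4 -> 3 (moved)
  Node 7: index 5 -> 4 (moved)
Nodes that changed position: 0 2 3 4 6 7

Answer: 0 2 3 4 6 7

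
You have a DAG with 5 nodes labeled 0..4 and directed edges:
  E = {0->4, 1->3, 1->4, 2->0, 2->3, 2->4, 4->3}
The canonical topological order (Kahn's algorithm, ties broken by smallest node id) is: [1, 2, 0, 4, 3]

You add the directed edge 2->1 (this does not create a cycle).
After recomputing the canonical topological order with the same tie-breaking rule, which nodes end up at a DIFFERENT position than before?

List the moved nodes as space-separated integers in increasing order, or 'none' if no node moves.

Old toposort: [1, 2, 0, 4, 3]
Added edge 2->1
Recompute Kahn (smallest-id tiebreak):
  initial in-degrees: [1, 1, 0, 3, 3]
  ready (indeg=0): [2]
  pop 2: indeg[0]->0; indeg[1]->0; indeg[3]->2; indeg[4]->2 | ready=[0, 1] | order so far=[2]
  pop 0: indeg[4]->1 | ready=[1] | order so far=[2, 0]
  pop 1: indeg[3]->1; indeg[4]->0 | ready=[4] | order so far=[2, 0, 1]
  pop 4: indeg[3]->0 | ready=[3] | order so far=[2, 0, 1, 4]
  pop 3: no out-edges | ready=[] | order so far=[2, 0, 1, 4, 3]
New canonical toposort: [2, 0, 1, 4, 3]
Compare positions:
  Node 0: index 2 -> 1 (moved)
  Node 1: index 0 -> 2 (moved)
  Node 2: index 1 -> 0 (moved)
  Node 3: index 4 -> 4 (same)
  Node 4: index 3 -> 3 (same)
Nodes that changed position: 0 1 2

Answer: 0 1 2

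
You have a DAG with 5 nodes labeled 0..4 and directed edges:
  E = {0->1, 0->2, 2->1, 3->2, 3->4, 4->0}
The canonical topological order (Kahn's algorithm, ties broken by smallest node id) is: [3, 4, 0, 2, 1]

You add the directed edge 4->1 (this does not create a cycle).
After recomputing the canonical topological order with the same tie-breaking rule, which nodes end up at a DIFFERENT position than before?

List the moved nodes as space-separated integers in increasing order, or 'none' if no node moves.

Answer: none

Derivation:
Old toposort: [3, 4, 0, 2, 1]
Added edge 4->1
Recompute Kahn (smallest-id tiebreak):
  initial in-degrees: [1, 3, 2, 0, 1]
  ready (indeg=0): [3]
  pop 3: indeg[2]->1; indeg[4]->0 | ready=[4] | order so far=[3]
  pop 4: indeg[0]->0; indeg[1]->2 | ready=[0] | order so far=[3, 4]
  pop 0: indeg[1]->1; indeg[2]->0 | ready=[2] | order so far=[3, 4, 0]
  pop 2: indeg[1]->0 | ready=[1] | order so far=[3, 4, 0, 2]
  pop 1: no out-edges | ready=[] | order so far=[3, 4, 0, 2, 1]
New canonical toposort: [3, 4, 0, 2, 1]
Compare positions:
  Node 0: index 2 -> 2 (same)
  Node 1: index 4 -> 4 (same)
  Node 2: index 3 -> 3 (same)
  Node 3: index 0 -> 0 (same)
  Node 4: index 1 -> 1 (same)
Nodes that changed position: none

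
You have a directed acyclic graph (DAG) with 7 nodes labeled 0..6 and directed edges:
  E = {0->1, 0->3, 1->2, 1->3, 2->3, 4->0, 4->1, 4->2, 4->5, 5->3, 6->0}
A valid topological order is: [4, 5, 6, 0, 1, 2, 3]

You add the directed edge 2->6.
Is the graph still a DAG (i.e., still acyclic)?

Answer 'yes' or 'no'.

Given toposort: [4, 5, 6, 0, 1, 2, 3]
Position of 2: index 5; position of 6: index 2
New edge 2->6: backward (u after v in old order)
Backward edge: old toposort is now invalid. Check if this creates a cycle.
Does 6 already reach 2? Reachable from 6: [0, 1, 2, 3, 6]. YES -> cycle!
Still a DAG? no

Answer: no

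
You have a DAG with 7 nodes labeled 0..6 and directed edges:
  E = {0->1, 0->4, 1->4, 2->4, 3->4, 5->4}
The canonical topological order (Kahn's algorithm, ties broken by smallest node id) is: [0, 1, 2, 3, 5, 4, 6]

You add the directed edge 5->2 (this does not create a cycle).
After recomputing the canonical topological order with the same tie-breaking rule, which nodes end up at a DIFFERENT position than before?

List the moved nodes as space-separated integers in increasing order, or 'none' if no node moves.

Answer: 2 3 5

Derivation:
Old toposort: [0, 1, 2, 3, 5, 4, 6]
Added edge 5->2
Recompute Kahn (smallest-id tiebreak):
  initial in-degrees: [0, 1, 1, 0, 5, 0, 0]
  ready (indeg=0): [0, 3, 5, 6]
  pop 0: indeg[1]->0; indeg[4]->4 | ready=[1, 3, 5, 6] | order so far=[0]
  pop 1: indeg[4]->3 | ready=[3, 5, 6] | order so far=[0, 1]
  pop 3: indeg[4]->2 | ready=[5, 6] | order so far=[0, 1, 3]
  pop 5: indeg[2]->0; indeg[4]->1 | ready=[2, 6] | order so far=[0, 1, 3, 5]
  pop 2: indeg[4]->0 | ready=[4, 6] | order so far=[0, 1, 3, 5, 2]
  pop 4: no out-edges | ready=[6] | order so far=[0, 1, 3, 5, 2, 4]
  pop 6: no out-edges | ready=[] | order so far=[0, 1, 3, 5, 2, 4, 6]
New canonical toposort: [0, 1, 3, 5, 2, 4, 6]
Compare positions:
  Node 0: index 0 -> 0 (same)
  Node 1: index 1 -> 1 (same)
  Node 2: index 2 -> 4 (moved)
  Node 3: index 3 -> 2 (moved)
  Node 4: index 5 -> 5 (same)
  Node 5: index 4 -> 3 (moved)
  Node 6: index 6 -> 6 (same)
Nodes that changed position: 2 3 5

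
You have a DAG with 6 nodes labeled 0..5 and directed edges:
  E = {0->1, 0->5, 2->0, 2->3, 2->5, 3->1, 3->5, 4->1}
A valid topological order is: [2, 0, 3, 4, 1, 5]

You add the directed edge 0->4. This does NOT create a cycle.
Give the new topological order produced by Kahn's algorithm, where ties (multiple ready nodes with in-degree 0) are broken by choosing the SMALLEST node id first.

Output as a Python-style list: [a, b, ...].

Answer: [2, 0, 3, 4, 1, 5]

Derivation:
Old toposort: [2, 0, 3, 4, 1, 5]
Added edge: 0->4
Position of 0 (1) < position of 4 (3). Old order still valid.
Run Kahn's algorithm (break ties by smallest node id):
  initial in-degrees: [1, 3, 0, 1, 1, 3]
  ready (indeg=0): [2]
  pop 2: indeg[0]->0; indeg[3]->0; indeg[5]->2 | ready=[0, 3] | order so far=[2]
  pop 0: indeg[1]->2; indeg[4]->0; indeg[5]->1 | ready=[3, 4] | order so far=[2, 0]
  pop 3: indeg[1]->1; indeg[5]->0 | ready=[4, 5] | order so far=[2, 0, 3]
  pop 4: indeg[1]->0 | ready=[1, 5] | order so far=[2, 0, 3, 4]
  pop 1: no out-edges | ready=[5] | order so far=[2, 0, 3, 4, 1]
  pop 5: no out-edges | ready=[] | order so far=[2, 0, 3, 4, 1, 5]
  Result: [2, 0, 3, 4, 1, 5]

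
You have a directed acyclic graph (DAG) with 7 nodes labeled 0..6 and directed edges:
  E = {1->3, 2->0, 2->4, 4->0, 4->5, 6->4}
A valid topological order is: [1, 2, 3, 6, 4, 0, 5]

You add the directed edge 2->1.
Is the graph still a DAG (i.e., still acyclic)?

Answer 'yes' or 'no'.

Answer: yes

Derivation:
Given toposort: [1, 2, 3, 6, 4, 0, 5]
Position of 2: index 1; position of 1: index 0
New edge 2->1: backward (u after v in old order)
Backward edge: old toposort is now invalid. Check if this creates a cycle.
Does 1 already reach 2? Reachable from 1: [1, 3]. NO -> still a DAG (reorder needed).
Still a DAG? yes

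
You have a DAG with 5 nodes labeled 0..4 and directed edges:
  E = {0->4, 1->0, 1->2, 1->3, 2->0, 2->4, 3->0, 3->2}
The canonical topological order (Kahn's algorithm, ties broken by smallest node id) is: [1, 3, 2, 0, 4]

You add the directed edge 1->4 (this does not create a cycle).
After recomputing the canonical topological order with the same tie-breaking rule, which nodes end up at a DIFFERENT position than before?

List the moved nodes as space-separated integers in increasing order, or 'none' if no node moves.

Old toposort: [1, 3, 2, 0, 4]
Added edge 1->4
Recompute Kahn (smallest-id tiebreak):
  initial in-degrees: [3, 0, 2, 1, 3]
  ready (indeg=0): [1]
  pop 1: indeg[0]->2; indeg[2]->1; indeg[3]->0; indeg[4]->2 | ready=[3] | order so far=[1]
  pop 3: indeg[0]->1; indeg[2]->0 | ready=[2] | order so far=[1, 3]
  pop 2: indeg[0]->0; indeg[4]->1 | ready=[0] | order so far=[1, 3, 2]
  pop 0: indeg[4]->0 | ready=[4] | order so far=[1, 3, 2, 0]
  pop 4: no out-edges | ready=[] | order so far=[1, 3, 2, 0, 4]
New canonical toposort: [1, 3, 2, 0, 4]
Compare positions:
  Node 0: index 3 -> 3 (same)
  Node 1: index 0 -> 0 (same)
  Node 2: index 2 -> 2 (same)
  Node 3: index 1 -> 1 (same)
  Node 4: index 4 -> 4 (same)
Nodes that changed position: none

Answer: none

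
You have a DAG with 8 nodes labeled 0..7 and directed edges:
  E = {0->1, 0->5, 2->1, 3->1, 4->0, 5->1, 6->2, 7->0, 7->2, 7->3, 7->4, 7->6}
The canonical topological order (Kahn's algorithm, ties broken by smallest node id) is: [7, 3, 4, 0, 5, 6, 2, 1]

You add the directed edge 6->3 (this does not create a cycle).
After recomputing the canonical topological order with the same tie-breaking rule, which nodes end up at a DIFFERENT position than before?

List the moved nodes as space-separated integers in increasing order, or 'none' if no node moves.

Old toposort: [7, 3, 4, 0, 5, 6, 2, 1]
Added edge 6->3
Recompute Kahn (smallest-id tiebreak):
  initial in-degrees: [2, 4, 2, 2, 1, 1, 1, 0]
  ready (indeg=0): [7]
  pop 7: indeg[0]->1; indeg[2]->1; indeg[3]->1; indeg[4]->0; indeg[6]->0 | ready=[4, 6] | order so far=[7]
  pop 4: indeg[0]->0 | ready=[0, 6] | order so far=[7, 4]
  pop 0: indeg[1]->3; indeg[5]->0 | ready=[5, 6] | order so far=[7, 4, 0]
  pop 5: indeg[1]->2 | ready=[6] | order so far=[7, 4, 0, 5]
  pop 6: indeg[2]->0; indeg[3]->0 | ready=[2, 3] | order so far=[7, 4, 0, 5, 6]
  pop 2: indeg[1]->1 | ready=[3] | order so far=[7, 4, 0, 5, 6, 2]
  pop 3: indeg[1]->0 | ready=[1] | order so far=[7, 4, 0, 5, 6, 2, 3]
  pop 1: no out-edges | ready=[] | order so far=[7, 4, 0, 5, 6, 2, 3, 1]
New canonical toposort: [7, 4, 0, 5, 6, 2, 3, 1]
Compare positions:
  Node 0: index 3 -> 2 (moved)
  Node 1: index 7 -> 7 (same)
  Node 2: index 6 -> 5 (moved)
  Node 3: index 1 -> 6 (moved)
  Node 4: index 2 -> 1 (moved)
  Node 5: index 4 -> 3 (moved)
  Node 6: index 5 -> 4 (moved)
  Node 7: index 0 -> 0 (same)
Nodes that changed position: 0 2 3 4 5 6

Answer: 0 2 3 4 5 6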